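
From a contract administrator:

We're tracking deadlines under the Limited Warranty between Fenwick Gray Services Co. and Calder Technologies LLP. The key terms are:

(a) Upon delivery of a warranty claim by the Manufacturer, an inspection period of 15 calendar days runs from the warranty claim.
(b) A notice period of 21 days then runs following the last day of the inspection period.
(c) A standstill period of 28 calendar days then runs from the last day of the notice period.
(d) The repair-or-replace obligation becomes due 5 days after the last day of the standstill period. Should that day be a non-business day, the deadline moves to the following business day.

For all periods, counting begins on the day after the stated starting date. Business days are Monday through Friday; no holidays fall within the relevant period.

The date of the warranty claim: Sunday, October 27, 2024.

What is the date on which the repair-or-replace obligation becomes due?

January 6, 2025

The last day of the inspection period: 15 calendar days after October 27, 2024 is November 11, 2024.
The last day of the notice period: November 11, 2024 + 21 days = December 2, 2024.
The last day of the standstill period: December 2, 2024 + 28 days = December 30, 2024.
The date on which the repair-or-replace obligation becomes due: 5 calendar days after December 30, 2024 is January 4, 2025. That falls on a Saturday, so it rolls to the next business day, Monday, January 6, 2025.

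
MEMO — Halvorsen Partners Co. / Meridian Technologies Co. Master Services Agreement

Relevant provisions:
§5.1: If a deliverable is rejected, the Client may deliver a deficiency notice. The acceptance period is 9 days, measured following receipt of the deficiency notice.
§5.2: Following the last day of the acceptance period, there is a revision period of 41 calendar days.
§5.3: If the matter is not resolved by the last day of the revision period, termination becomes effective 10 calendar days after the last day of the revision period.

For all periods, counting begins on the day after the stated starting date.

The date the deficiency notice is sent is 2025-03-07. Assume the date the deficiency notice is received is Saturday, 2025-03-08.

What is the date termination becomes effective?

2025-05-07

The last day of the acceptance period: 2025-03-08 + 9 days = 2025-03-17.
Adding 41 calendar days to 2025-03-17 gives 2025-04-27, which is the last day of the revision period.
Adding 10 calendar days to 2025-04-27 gives 2025-05-07, which is the date termination becomes effective.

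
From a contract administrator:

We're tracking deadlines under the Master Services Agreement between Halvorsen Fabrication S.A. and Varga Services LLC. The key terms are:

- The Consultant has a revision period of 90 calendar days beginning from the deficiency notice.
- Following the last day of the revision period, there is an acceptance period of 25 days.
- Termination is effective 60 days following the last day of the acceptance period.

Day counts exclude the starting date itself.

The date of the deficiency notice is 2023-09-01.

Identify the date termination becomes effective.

Adding 90 calendar days to 2023-09-01 gives 2023-11-30, which is the last day of the revision period.
The last day of the acceptance period: 2023-11-30 + 25 days = 2023-12-25.
The date termination becomes effective: 60 calendar days after 2023-12-25 is 2024-02-23.

2024-02-23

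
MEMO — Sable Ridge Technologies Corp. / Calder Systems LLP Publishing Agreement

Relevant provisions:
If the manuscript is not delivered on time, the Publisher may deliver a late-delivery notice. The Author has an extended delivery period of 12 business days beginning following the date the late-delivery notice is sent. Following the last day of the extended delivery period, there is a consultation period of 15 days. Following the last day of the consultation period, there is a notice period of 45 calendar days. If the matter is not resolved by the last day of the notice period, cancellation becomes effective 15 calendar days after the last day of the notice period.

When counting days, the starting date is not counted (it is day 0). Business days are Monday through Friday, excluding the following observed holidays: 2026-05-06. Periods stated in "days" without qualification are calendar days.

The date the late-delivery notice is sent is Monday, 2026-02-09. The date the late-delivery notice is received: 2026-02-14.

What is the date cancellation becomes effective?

2026-05-11

The last day of the extended delivery period: 12 business days after Monday, 2026-02-09, skipping weekends — Feb 10, Feb 11, Feb 12, Feb 13, …, Feb 23, Feb 24, Feb 25 — lands on Wednesday, 2026-02-25.
Adding 15 calendar days to 2026-02-25 gives 2026-03-12, which is the last day of the consultation period.
The last day of the notice period: 45 calendar days after 2026-03-12 is 2026-04-26.
The date cancellation becomes effective: 2026-04-26 + 15 days = 2026-05-11.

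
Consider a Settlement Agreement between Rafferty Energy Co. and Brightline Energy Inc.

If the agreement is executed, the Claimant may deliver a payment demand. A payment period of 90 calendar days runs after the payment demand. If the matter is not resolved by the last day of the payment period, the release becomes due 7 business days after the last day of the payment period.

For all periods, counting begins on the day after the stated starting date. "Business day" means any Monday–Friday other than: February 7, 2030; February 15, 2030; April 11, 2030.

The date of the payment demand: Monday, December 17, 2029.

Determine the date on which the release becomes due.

The last day of the payment period: December 17, 2029 + 90 days = March 17, 2030.
From Sunday, March 17, 2030, 7 business days (Mar 18, Mar 19, Mar 20, Mar 21, Mar 22, Mar 25, Mar 26, skipping weekends) brings us to Tuesday, March 26, 2030, which is the date on which the release becomes due.

March 26, 2030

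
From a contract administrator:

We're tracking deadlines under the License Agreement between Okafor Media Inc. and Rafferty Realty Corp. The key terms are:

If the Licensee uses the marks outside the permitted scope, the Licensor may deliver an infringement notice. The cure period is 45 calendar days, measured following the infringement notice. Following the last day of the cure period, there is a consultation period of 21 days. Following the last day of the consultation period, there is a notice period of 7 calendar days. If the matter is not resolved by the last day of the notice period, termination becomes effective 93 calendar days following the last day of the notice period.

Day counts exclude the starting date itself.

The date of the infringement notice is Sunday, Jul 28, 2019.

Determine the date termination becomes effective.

Jan 10, 2020

Adding 45 calendar days to Jul 28, 2019 gives Sep 11, 2019, which is the last day of the cure period.
Adding 21 calendar days to Sep 11, 2019 gives Oct 2, 2019, which is the last day of the consultation period.
Adding 7 calendar days to Oct 2, 2019 gives Oct 9, 2019, which is the last day of the notice period.
Adding 93 calendar days to Oct 9, 2019 gives Jan 10, 2020, which is the date termination becomes effective.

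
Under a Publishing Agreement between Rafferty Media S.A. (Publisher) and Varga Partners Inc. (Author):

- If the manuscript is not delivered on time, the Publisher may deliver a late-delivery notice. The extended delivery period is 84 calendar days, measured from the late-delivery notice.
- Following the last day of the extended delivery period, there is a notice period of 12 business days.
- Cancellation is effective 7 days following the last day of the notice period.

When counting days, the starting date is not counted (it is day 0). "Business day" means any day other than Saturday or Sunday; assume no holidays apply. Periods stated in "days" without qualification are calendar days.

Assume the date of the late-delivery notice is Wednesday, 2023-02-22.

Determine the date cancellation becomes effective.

The last day of the extended delivery period: 2023-02-22 + 84 days = 2023-05-17.
The last day of the notice period: counting 12 business days from Wednesday, 2023-05-17 (May 18, May 19, May 22, May 23, …, May 31, Jun 1, Jun 2, skipping weekends) reaches Friday, 2023-06-02.
The date cancellation becomes effective: 7 calendar days after 2023-06-02 is 2023-06-09.

2023-06-09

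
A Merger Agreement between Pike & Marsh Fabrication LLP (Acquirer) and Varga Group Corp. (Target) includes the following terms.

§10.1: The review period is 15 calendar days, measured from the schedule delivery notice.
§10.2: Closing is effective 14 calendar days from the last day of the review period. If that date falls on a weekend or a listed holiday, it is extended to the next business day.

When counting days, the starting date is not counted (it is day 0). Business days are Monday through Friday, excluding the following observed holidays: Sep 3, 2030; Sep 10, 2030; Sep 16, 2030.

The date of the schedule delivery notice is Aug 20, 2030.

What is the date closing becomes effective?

Sep 18, 2030

The last day of the review period: Aug 20, 2030 + 15 days = Sep 4, 2030.
The date closing becomes effective: 14 calendar days after Sep 4, 2030 is Sep 18, 2030. Sep 18, 2030 is a Wednesday and is not a listed holiday, so no roll-forward applies.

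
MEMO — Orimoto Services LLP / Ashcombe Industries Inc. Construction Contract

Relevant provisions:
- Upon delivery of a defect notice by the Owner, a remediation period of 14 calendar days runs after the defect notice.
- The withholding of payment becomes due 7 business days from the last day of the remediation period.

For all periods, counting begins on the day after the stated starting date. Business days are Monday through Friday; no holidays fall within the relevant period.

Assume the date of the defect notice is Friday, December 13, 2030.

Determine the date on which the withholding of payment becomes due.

January 7, 2031

The last day of the remediation period: December 13, 2030 + 14 days = December 27, 2030.
The date on which the withholding of payment becomes due: counting 7 business days from Friday, December 27, 2030 (Dec 30, Dec 31, Jan 1, Jan 2, Jan 3, Jan 6, Jan 7, skipping weekends) reaches Tuesday, January 7, 2031.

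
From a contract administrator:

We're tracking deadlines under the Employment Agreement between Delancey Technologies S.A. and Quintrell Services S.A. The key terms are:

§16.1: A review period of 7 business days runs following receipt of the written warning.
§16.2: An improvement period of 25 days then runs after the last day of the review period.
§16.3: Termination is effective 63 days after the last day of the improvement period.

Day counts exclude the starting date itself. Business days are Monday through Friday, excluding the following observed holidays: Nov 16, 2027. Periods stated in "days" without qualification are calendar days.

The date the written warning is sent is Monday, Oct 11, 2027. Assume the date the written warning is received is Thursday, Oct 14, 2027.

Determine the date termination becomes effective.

From Thursday, Oct 14, 2027, 7 business days (Oct 15, Oct 18, Oct 19, Oct 20, Oct 21, Oct 22, Oct 25, skipping weekends) brings us to Monday, Oct 25, 2027, which is the last day of the review period.
The last day of the improvement period: Oct 25, 2027 + 25 days = Nov 19, 2027.
The date termination becomes effective: Nov 19, 2027 + 63 days = Jan 21, 2028.

Jan 21, 2028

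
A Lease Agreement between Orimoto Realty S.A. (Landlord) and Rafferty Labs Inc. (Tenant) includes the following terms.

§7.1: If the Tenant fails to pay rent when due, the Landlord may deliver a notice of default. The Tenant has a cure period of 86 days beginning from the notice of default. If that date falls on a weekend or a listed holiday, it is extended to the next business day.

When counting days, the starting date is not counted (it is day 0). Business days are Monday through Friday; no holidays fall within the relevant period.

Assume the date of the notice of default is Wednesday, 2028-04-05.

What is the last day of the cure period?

2028-06-30

Adding 86 calendar days to 2028-04-05 gives 2028-06-30, which is the last day of the cure period. 2028-06-30 is a Friday, so no roll-forward applies.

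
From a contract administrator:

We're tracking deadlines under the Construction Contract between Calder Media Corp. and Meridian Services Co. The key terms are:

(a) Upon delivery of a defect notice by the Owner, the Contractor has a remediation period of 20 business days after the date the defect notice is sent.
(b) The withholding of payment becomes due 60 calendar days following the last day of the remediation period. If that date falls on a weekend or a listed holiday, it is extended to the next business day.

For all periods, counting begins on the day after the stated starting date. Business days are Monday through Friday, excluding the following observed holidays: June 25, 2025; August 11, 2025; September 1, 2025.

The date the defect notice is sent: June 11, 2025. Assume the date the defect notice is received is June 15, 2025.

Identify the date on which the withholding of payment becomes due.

September 8, 2025

From Wednesday, June 11, 2025, 20 business days (Jun 12, Jun 13, Jun 16, Jun 17, …, Jul 8, Jul 9, Jul 10, skipping weekends and the listed holiday on Jun 25) brings us to Thursday, July 10, 2025, which is the last day of the remediation period.
The date on which the withholding of payment becomes due: 60 calendar days after July 10, 2025 is September 8, 2025. September 8, 2025 is a Monday and is not a listed holiday, so no roll-forward applies.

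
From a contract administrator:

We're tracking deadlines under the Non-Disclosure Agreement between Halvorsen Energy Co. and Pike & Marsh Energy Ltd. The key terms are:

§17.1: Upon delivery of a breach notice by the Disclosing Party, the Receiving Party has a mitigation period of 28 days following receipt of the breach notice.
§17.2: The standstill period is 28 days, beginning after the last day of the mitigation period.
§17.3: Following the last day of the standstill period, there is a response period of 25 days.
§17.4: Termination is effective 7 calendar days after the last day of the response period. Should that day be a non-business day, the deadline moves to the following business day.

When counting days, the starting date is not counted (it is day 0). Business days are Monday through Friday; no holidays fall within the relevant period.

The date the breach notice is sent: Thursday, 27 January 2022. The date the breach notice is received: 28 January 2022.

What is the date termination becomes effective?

26 April 2022

Adding 28 calendar days to 28 January 2022 gives 25 February 2022, which is the last day of the mitigation period.
The last day of the standstill period: 28 calendar days after 25 February 2022 is 25 March 2022.
The last day of the response period: 25 calendar days after 25 March 2022 is 19 April 2022.
Adding 7 calendar days to 19 April 2022 gives 26 April 2022, which is the date termination becomes effective. 26 April 2022 is a Tuesday, so no roll-forward applies.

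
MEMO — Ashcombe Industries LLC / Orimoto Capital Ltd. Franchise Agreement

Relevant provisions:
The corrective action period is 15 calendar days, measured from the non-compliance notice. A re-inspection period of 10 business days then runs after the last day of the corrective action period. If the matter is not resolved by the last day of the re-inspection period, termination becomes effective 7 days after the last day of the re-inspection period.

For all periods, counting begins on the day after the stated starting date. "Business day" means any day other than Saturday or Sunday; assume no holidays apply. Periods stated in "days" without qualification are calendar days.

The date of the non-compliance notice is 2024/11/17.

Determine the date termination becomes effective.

The last day of the corrective action period: 2024/11/17 + 15 days = 2024/12/02.
The last day of the re-inspection period: counting 10 business days from Monday, 2024/12/02 (Dec 3, Dec 4, Dec 5, Dec 6, Dec 9, Dec 10, Dec 11, Dec 12, Dec 13, Dec 16, skipping weekends) reaches Monday, 2024/12/16.
The date termination becomes effective: 7 calendar days after 2024/12/16 is 2024/12/23.

2024/12/23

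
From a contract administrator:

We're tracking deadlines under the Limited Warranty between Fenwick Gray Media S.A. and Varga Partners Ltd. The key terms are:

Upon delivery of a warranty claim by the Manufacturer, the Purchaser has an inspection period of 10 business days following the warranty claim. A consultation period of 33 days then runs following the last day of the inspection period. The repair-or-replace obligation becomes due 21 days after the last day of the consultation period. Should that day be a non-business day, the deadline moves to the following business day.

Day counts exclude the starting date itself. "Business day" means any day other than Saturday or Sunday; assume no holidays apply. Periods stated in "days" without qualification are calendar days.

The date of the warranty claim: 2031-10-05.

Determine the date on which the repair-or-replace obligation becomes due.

2031-12-10

The last day of the inspection period: counting 10 business days from Sunday, 2031-10-05 (Oct 6, Oct 7, Oct 8, Oct 9, Oct 10, Oct 13, Oct 14, Oct 15, Oct 16, Oct 17, skipping weekends) reaches Friday, 2031-10-17.
The last day of the consultation period: 33 calendar days after 2031-10-17 is 2031-11-19.
Adding 21 calendar days to 2031-11-19 gives 2031-12-10, which is the date on which the repair-or-replace obligation becomes due. 2031-12-10 is a Wednesday, so no roll-forward applies.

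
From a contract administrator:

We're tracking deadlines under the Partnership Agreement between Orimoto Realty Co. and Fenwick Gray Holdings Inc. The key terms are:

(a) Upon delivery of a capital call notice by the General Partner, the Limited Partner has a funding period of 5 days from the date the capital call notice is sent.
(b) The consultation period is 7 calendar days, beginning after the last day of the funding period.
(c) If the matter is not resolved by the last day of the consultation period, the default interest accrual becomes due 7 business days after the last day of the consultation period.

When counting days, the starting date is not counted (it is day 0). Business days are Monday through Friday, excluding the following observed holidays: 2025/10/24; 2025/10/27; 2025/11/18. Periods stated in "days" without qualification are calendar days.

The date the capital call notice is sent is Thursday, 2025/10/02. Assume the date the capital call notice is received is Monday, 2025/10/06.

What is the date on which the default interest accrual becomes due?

2025/10/23

The last day of the funding period: 2025/10/02 + 5 days = 2025/10/07.
The last day of the consultation period: 7 calendar days after 2025/10/07 is 2025/10/14.
From Tuesday, 2025/10/14, 7 business days (Oct 15, Oct 16, Oct 17, Oct 20, Oct 21, Oct 22, Oct 23, skipping weekends) brings us to Thursday, 2025/10/23, which is the date on which the default interest accrual becomes due.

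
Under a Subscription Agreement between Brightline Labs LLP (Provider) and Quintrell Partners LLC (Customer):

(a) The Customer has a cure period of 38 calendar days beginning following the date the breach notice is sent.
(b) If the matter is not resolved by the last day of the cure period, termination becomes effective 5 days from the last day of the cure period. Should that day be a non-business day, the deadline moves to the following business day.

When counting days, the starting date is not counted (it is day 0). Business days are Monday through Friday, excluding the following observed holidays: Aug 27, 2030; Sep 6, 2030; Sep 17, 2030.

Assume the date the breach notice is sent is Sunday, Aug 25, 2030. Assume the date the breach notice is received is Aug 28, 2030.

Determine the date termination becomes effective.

Adding 38 calendar days to Aug 25, 2030 gives Oct 2, 2030, which is the last day of the cure period.
Adding 5 calendar days to Oct 2, 2030 gives Oct 7, 2030, which is the date termination becomes effective. Oct 7, 2030 is a Monday and is not a listed holiday, so no roll-forward applies.

Oct 7, 2030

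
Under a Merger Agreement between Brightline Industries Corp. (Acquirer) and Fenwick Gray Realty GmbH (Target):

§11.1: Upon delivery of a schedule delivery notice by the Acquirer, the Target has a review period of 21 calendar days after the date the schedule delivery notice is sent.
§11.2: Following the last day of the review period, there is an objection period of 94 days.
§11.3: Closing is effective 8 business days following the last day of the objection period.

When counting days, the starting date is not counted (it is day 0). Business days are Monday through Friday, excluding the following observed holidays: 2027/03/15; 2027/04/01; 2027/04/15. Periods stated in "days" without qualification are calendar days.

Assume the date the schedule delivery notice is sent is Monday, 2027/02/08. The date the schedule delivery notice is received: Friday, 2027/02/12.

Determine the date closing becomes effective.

The last day of the review period: 2027/02/08 + 21 days = 2027/03/01.
The last day of the objection period: 2027/03/01 + 94 days = 2027/06/03.
The date closing becomes effective: 8 business days after Thursday, 2027/06/03, skipping weekends — Jun 4, Jun 7, Jun 8, Jun 9, Jun 10, Jun 11, Jun 14, Jun 15 — lands on Tuesday, 2027/06/15.

2027/06/15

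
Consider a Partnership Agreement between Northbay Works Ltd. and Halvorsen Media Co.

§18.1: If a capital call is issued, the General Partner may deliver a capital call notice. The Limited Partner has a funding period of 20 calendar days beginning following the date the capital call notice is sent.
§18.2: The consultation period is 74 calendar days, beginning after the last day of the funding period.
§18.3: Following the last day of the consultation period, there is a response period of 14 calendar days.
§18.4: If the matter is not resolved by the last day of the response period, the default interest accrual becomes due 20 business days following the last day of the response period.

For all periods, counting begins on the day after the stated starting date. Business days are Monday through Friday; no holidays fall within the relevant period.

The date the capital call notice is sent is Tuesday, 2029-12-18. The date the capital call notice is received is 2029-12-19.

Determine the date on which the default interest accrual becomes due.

2030-05-03

The last day of the funding period: 2029-12-18 + 20 days = 2030-01-07.
The last day of the consultation period: 2030-01-07 + 74 days = 2030-03-22.
The last day of the response period: 14 calendar days after 2030-03-22 is 2030-04-05.
The date on which the default interest accrual becomes due: 20 business days after Friday, 2030-04-05, skipping weekends — Apr 8, Apr 9, Apr 10, Apr 11, …, May 1, May 2, May 3 — lands on Friday, 2030-05-03.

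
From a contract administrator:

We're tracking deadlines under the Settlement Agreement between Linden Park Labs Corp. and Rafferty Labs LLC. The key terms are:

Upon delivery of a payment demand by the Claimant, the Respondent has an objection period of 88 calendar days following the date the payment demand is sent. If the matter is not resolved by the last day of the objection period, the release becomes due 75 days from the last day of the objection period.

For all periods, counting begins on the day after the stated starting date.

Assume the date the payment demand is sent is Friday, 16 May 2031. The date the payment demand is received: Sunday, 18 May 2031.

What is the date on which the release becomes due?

26 October 2031

The last day of the objection period: 16 May 2031 + 88 days = 12 August 2031.
Adding 75 calendar days to 12 August 2031 gives 26 October 2031, which is the date on which the release becomes due.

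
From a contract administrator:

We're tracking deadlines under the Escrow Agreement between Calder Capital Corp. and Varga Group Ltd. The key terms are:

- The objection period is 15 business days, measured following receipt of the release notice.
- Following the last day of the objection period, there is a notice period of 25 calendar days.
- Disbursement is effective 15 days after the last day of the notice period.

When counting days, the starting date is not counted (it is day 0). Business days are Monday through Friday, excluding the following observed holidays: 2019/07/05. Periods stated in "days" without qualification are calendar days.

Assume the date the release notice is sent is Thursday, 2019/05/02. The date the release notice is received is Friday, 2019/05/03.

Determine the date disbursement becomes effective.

From Friday, 2019/05/03, 15 business days (May 6, May 7, May 8, May 9, …, May 22, May 23, May 24, skipping weekends) brings us to Friday, 2019/05/24, which is the last day of the objection period.
The last day of the notice period: 25 calendar days after 2019/05/24 is 2019/06/18.
The date disbursement becomes effective: 15 calendar days after 2019/06/18 is 2019/07/03.

2019/07/03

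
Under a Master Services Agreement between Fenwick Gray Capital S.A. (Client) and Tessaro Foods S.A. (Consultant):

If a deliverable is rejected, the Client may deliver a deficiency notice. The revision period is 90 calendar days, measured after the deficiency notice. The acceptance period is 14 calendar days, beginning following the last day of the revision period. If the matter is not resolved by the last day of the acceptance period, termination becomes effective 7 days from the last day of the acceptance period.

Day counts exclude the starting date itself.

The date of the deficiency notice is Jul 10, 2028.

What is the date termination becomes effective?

Oct 29, 2028

The last day of the revision period: Jul 10, 2028 + 90 days = Oct 8, 2028.
The last day of the acceptance period: Oct 8, 2028 + 14 days = Oct 22, 2028.
The date termination becomes effective: Oct 22, 2028 + 7 days = Oct 29, 2028.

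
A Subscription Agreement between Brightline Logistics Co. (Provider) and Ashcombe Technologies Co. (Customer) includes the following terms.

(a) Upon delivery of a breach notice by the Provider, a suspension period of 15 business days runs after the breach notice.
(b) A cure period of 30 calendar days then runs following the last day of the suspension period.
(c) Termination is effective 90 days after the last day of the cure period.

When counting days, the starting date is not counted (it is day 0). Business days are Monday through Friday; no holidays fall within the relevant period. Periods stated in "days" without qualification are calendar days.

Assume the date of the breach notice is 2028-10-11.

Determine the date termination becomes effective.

The last day of the suspension period: counting 15 business days from Wednesday, 2028-10-11 (Oct 12, Oct 13, Oct 16, Oct 17, …, Oct 30, Oct 31, Nov 1, skipping weekends) reaches Wednesday, 2028-11-01.
The last day of the cure period: 2028-11-01 + 30 days = 2028-12-01.
Adding 90 calendar days to 2028-12-01 gives 2029-03-01, which is the date termination becomes effective.

2029-03-01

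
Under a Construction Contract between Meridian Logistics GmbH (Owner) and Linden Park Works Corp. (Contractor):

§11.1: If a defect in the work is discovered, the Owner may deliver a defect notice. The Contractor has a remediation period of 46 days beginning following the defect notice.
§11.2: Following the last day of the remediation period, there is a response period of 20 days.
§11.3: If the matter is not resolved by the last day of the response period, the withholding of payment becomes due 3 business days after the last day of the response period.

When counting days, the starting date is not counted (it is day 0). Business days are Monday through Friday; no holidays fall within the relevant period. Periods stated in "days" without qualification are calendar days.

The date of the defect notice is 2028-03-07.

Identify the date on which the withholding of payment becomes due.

2028-05-17

Adding 46 calendar days to 2028-03-07 gives 2028-04-22, which is the last day of the remediation period.
The last day of the response period: 20 calendar days after 2028-04-22 is 2028-05-12.
The date on which the withholding of payment becomes due: counting 3 business days from Friday, 2028-05-12 (May 15, May 16, May 17, skipping weekends) reaches Wednesday, 2028-05-17.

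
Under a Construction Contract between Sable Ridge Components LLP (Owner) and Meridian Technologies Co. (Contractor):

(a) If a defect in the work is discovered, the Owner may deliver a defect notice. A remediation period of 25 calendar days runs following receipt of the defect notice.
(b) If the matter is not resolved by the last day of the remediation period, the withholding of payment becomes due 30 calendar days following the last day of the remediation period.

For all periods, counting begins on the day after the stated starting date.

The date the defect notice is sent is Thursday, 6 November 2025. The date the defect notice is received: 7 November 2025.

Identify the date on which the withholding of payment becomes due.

The last day of the remediation period: 7 November 2025 + 25 days = 2 December 2025.
The date on which the withholding of payment becomes due: 2 December 2025 + 30 days = 1 January 2026.

1 January 2026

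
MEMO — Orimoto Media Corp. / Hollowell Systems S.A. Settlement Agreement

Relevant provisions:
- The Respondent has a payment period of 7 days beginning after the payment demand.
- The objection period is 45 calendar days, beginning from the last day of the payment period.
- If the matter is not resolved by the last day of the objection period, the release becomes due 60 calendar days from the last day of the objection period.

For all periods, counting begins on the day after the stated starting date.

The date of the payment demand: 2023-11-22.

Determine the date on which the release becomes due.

2024-03-13

The last day of the payment period: 7 calendar days after 2023-11-22 is 2023-11-29.
The last day of the objection period: 2023-11-29 + 45 days = 2024-01-13.
Adding 60 calendar days to 2024-01-13 gives 2024-03-13, which is the date on which the release becomes due.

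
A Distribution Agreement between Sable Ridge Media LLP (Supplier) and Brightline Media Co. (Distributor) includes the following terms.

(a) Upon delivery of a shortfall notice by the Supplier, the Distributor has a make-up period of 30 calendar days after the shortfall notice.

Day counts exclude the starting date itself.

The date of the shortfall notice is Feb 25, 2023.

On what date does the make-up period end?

Mar 27, 2023

The last day of the make-up period: 30 calendar days after Feb 25, 2023 is Mar 27, 2023.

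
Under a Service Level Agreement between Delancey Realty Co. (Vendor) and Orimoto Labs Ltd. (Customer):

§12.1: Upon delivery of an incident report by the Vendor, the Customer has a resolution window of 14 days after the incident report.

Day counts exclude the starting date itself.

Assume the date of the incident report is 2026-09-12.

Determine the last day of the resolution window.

Adding 14 calendar days to 2026-09-12 gives 2026-09-26, which is the last day of the resolution window.

2026-09-26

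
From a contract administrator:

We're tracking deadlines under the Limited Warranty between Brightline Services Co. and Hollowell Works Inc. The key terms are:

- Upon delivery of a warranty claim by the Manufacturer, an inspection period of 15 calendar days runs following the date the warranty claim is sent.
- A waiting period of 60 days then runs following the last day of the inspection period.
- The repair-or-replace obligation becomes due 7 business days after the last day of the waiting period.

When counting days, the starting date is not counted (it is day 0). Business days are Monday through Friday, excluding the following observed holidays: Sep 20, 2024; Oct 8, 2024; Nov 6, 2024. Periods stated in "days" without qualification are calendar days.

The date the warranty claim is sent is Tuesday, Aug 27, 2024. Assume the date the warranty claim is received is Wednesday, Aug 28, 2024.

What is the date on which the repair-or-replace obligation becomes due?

Nov 19, 2024

The last day of the inspection period: Aug 27, 2024 + 15 days = Sep 11, 2024.
The last day of the waiting period: 60 calendar days after Sep 11, 2024 is Nov 10, 2024.
The date on which the repair-or-replace obligation becomes due: counting 7 business days from Sunday, Nov 10, 2024 (Nov 11, Nov 12, Nov 13, Nov 14, Nov 15, Nov 18, Nov 19, skipping weekends) reaches Tuesday, Nov 19, 2024.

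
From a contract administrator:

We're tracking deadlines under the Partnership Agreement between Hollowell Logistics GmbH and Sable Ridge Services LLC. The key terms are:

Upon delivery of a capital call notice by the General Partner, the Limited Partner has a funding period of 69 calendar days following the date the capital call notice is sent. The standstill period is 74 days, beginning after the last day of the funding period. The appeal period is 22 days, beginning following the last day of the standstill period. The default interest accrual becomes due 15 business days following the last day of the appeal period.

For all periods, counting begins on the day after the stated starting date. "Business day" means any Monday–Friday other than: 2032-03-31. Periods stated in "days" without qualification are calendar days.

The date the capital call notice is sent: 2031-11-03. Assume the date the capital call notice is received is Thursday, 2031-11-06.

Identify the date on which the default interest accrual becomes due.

2032-05-07

The last day of the funding period: 2031-11-03 + 69 days = 2032-01-11.
Adding 74 calendar days to 2032-01-11 gives 2032-03-25, which is the last day of the standstill period.
Adding 22 calendar days to 2032-03-25 gives 2032-04-16, which is the last day of the appeal period.
The date on which the default interest accrual becomes due: 15 business days after Friday, 2032-04-16, skipping weekends — Apr 19, Apr 20, Apr 21, Apr 22, …, May 5, May 6, May 7 — lands on Friday, 2032-05-07.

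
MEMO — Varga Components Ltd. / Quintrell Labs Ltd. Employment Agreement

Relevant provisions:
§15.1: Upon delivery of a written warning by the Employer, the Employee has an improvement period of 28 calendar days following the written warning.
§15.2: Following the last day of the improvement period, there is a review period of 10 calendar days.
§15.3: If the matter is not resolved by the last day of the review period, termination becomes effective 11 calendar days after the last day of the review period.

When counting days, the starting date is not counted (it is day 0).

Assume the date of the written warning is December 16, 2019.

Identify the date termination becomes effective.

February 3, 2020

The last day of the improvement period: 28 calendar days after December 16, 2019 is January 13, 2020.
Adding 10 calendar days to January 13, 2020 gives January 23, 2020, which is the last day of the review period.
The date termination becomes effective: 11 calendar days after January 23, 2020 is February 3, 2020.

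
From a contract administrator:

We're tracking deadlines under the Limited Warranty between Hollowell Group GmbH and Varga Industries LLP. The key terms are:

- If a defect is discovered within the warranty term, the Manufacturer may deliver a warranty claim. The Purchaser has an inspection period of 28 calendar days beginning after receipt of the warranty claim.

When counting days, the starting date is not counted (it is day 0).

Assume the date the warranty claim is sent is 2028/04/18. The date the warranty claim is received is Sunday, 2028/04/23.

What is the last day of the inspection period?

2028/05/21

The last day of the inspection period: 2028/04/23 + 28 days = 2028/05/21.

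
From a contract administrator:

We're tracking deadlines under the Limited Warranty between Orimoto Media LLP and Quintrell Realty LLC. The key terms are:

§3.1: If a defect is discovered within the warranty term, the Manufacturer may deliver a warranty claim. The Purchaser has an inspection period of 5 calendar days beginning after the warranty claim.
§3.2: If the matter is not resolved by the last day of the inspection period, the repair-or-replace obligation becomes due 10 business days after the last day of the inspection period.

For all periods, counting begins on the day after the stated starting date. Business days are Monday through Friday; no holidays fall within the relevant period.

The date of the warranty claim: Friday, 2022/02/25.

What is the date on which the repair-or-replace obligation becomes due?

2022/03/16

The last day of the inspection period: 2022/02/25 + 5 days = 2022/03/02.
From Wednesday, 2022/03/02, 10 business days (Mar 3, Mar 4, Mar 7, Mar 8, Mar 9, Mar 10, Mar 11, Mar 14, Mar 15, Mar 16, skipping weekends) brings us to Wednesday, 2022/03/16, which is the date on which the repair-or-replace obligation becomes due.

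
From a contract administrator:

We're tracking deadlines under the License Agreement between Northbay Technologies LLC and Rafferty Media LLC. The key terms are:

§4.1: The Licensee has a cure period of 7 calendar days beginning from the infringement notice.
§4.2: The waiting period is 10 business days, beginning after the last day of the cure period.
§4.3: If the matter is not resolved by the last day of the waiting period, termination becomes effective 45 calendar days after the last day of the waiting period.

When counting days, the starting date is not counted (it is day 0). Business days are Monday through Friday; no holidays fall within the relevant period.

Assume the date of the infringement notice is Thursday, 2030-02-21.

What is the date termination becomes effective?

The last day of the cure period: 7 calendar days after 2030-02-21 is 2030-02-28.
The last day of the waiting period: counting 10 business days from Thursday, 2030-02-28 (Mar 1, Mar 4, Mar 5, Mar 6, Mar 7, Mar 8, Mar 11, Mar 12, Mar 13, Mar 14, skipping weekends) reaches Thursday, 2030-03-14.
The date termination becomes effective: 45 calendar days after 2030-03-14 is 2030-04-28.

2030-04-28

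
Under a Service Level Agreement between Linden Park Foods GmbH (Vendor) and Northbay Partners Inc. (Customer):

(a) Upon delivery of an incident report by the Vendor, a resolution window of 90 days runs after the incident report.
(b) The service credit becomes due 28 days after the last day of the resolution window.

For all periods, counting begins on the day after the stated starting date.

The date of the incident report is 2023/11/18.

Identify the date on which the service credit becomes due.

The last day of the resolution window: 90 calendar days after 2023/11/18 is 2024/02/16.
The date on which the service credit becomes due: 28 calendar days after 2024/02/16 is 2024/03/15.

2024/03/15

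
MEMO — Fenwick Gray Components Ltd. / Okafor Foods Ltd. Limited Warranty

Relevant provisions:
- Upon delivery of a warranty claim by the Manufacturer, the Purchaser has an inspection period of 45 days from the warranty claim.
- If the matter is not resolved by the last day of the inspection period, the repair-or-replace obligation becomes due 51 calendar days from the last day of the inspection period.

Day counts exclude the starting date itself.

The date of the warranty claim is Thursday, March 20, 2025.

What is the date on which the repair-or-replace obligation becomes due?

The last day of the inspection period: March 20, 2025 + 45 days = May 4, 2025.
The date on which the repair-or-replace obligation becomes due: 51 calendar days after May 4, 2025 is June 24, 2025.

June 24, 2025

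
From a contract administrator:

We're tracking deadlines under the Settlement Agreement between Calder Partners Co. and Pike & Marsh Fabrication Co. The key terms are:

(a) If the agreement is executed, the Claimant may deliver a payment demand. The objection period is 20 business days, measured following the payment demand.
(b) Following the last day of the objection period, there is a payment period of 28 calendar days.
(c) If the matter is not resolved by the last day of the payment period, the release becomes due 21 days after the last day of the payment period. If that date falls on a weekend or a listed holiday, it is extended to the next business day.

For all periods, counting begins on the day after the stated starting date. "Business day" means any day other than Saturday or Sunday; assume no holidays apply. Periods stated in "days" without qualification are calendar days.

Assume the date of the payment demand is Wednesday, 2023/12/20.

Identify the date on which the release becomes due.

2024/03/06

The last day of the objection period: counting 20 business days from Wednesday, 2023/12/20 (Dec 21, Dec 22, Dec 25, Dec 26, …, Jan 15, Jan 16, Jan 17, skipping weekends) reaches Wednesday, 2024/01/17.
The last day of the payment period: 28 calendar days after 2024/01/17 is 2024/02/14.
The date on which the release becomes due: 2024/02/14 + 21 days = 2024/03/06. 2024/03/06 is a Wednesday, so no roll-forward applies.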